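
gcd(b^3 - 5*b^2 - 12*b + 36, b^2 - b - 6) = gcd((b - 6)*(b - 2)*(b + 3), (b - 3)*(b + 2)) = 1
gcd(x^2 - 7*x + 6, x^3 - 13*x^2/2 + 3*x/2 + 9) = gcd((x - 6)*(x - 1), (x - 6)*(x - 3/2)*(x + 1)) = x - 6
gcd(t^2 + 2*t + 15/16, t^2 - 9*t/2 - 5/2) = 1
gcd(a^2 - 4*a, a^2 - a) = a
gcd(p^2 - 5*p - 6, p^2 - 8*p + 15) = 1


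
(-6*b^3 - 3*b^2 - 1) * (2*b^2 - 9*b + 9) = -12*b^5 + 48*b^4 - 27*b^3 - 29*b^2 + 9*b - 9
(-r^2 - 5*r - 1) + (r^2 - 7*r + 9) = 8 - 12*r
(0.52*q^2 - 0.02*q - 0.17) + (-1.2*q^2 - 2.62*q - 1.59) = -0.68*q^2 - 2.64*q - 1.76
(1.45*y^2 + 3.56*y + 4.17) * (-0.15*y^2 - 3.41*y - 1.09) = -0.2175*y^4 - 5.4785*y^3 - 14.3456*y^2 - 18.1001*y - 4.5453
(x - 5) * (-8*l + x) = -8*l*x + 40*l + x^2 - 5*x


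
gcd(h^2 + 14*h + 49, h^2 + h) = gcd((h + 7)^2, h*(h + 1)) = 1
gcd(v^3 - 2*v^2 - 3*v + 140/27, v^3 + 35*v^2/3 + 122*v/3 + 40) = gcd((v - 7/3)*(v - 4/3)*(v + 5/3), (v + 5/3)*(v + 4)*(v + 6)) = v + 5/3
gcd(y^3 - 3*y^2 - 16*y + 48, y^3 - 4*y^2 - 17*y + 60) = y^2 + y - 12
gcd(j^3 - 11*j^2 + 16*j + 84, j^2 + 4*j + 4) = j + 2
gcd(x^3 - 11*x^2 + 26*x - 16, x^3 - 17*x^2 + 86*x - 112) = x^2 - 10*x + 16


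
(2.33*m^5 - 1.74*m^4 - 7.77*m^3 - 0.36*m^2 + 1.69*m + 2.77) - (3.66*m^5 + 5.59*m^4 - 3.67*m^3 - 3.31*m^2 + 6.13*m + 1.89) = -1.33*m^5 - 7.33*m^4 - 4.1*m^3 + 2.95*m^2 - 4.44*m + 0.88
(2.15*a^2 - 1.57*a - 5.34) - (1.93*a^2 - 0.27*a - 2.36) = 0.22*a^2 - 1.3*a - 2.98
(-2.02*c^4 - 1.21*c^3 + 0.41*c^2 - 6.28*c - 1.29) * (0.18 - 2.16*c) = 4.3632*c^5 + 2.25*c^4 - 1.1034*c^3 + 13.6386*c^2 + 1.656*c - 0.2322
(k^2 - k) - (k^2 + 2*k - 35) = 35 - 3*k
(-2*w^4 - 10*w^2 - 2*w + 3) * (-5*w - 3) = 10*w^5 + 6*w^4 + 50*w^3 + 40*w^2 - 9*w - 9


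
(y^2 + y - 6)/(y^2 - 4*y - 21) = (y - 2)/(y - 7)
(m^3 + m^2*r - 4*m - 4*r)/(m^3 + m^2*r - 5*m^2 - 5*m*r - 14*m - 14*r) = (m - 2)/(m - 7)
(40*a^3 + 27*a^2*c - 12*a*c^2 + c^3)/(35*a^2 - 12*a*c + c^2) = (8*a^2 + 7*a*c - c^2)/(7*a - c)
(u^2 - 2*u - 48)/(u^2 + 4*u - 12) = (u - 8)/(u - 2)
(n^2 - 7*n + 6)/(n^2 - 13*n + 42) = (n - 1)/(n - 7)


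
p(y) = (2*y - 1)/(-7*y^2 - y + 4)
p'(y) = (2*y - 1)*(14*y + 1)/(-7*y^2 - y + 4)^2 + 2/(-7*y^2 - y + 4) = (-14*y^2 - 2*y + (2*y - 1)*(14*y + 1) + 8)/(7*y^2 + y - 4)^2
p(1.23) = -0.19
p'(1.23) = 0.18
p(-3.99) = 0.09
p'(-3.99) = 0.03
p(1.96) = -0.12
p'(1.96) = 0.05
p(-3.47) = 0.10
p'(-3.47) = 0.04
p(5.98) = -0.04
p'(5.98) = 0.01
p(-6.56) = 0.05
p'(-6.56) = 0.01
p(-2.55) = 0.16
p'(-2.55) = 0.09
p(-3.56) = 0.10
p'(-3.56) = 0.04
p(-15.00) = 0.02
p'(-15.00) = 0.00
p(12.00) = -0.02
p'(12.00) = 0.00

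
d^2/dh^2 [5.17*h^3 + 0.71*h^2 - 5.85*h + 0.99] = 31.02*h + 1.42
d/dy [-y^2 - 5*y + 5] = -2*y - 5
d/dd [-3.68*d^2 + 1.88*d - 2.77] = 1.88 - 7.36*d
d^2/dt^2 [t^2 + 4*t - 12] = 2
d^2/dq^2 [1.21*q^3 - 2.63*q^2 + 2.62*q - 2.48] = 7.26*q - 5.26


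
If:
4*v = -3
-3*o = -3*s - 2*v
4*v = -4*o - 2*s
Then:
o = 1/3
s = 5/6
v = -3/4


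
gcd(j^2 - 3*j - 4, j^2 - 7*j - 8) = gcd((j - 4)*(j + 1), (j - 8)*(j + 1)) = j + 1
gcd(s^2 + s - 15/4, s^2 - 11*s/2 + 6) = s - 3/2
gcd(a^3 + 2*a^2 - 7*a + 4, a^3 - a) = a - 1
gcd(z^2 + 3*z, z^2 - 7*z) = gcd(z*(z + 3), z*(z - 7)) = z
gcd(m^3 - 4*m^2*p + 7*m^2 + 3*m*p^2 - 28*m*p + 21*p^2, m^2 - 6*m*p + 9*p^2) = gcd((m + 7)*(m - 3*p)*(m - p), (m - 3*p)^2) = -m + 3*p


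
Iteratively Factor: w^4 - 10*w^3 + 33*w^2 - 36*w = (w - 4)*(w^3 - 6*w^2 + 9*w) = (w - 4)*(w - 3)*(w^2 - 3*w) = (w - 4)*(w - 3)^2*(w)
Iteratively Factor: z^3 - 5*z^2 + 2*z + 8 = (z - 4)*(z^2 - z - 2) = (z - 4)*(z + 1)*(z - 2)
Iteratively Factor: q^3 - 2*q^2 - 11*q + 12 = (q + 3)*(q^2 - 5*q + 4) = (q - 4)*(q + 3)*(q - 1)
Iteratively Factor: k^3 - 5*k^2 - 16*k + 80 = (k - 5)*(k^2 - 16) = (k - 5)*(k - 4)*(k + 4)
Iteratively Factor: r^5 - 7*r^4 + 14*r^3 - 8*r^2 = (r - 4)*(r^4 - 3*r^3 + 2*r^2) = r*(r - 4)*(r^3 - 3*r^2 + 2*r) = r^2*(r - 4)*(r^2 - 3*r + 2) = r^2*(r - 4)*(r - 2)*(r - 1)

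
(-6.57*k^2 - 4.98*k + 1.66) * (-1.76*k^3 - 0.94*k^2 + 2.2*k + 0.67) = 11.5632*k^5 + 14.9406*k^4 - 12.6944*k^3 - 16.9183*k^2 + 0.315399999999999*k + 1.1122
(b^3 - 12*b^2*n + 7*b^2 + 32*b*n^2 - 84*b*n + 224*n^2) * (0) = 0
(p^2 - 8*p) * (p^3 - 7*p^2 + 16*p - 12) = p^5 - 15*p^4 + 72*p^3 - 140*p^2 + 96*p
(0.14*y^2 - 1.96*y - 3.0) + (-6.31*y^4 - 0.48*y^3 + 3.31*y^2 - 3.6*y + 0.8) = -6.31*y^4 - 0.48*y^3 + 3.45*y^2 - 5.56*y - 2.2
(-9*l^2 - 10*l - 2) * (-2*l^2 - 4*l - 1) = 18*l^4 + 56*l^3 + 53*l^2 + 18*l + 2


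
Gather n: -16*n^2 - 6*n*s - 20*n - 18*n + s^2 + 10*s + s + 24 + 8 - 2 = -16*n^2 + n*(-6*s - 38) + s^2 + 11*s + 30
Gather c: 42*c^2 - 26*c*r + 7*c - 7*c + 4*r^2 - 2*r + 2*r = 42*c^2 - 26*c*r + 4*r^2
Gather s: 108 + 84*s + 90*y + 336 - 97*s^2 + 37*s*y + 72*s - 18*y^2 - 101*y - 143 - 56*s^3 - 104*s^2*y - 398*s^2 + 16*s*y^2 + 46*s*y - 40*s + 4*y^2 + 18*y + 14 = -56*s^3 + s^2*(-104*y - 495) + s*(16*y^2 + 83*y + 116) - 14*y^2 + 7*y + 315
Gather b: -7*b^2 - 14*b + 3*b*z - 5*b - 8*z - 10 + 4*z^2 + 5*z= -7*b^2 + b*(3*z - 19) + 4*z^2 - 3*z - 10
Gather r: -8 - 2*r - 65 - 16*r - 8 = -18*r - 81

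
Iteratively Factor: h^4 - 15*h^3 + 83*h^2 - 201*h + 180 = (h - 5)*(h^3 - 10*h^2 + 33*h - 36) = (h - 5)*(h - 3)*(h^2 - 7*h + 12) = (h - 5)*(h - 4)*(h - 3)*(h - 3)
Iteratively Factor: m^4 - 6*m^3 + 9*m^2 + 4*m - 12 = (m + 1)*(m^3 - 7*m^2 + 16*m - 12) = (m - 2)*(m + 1)*(m^2 - 5*m + 6) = (m - 2)^2*(m + 1)*(m - 3)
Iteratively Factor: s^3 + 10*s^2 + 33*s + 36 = (s + 4)*(s^2 + 6*s + 9) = (s + 3)*(s + 4)*(s + 3)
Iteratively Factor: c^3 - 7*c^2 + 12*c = (c - 3)*(c^2 - 4*c) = c*(c - 3)*(c - 4)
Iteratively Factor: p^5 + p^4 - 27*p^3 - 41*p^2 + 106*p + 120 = (p - 2)*(p^4 + 3*p^3 - 21*p^2 - 83*p - 60) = (p - 2)*(p + 3)*(p^3 - 21*p - 20) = (p - 2)*(p + 3)*(p + 4)*(p^2 - 4*p - 5) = (p - 5)*(p - 2)*(p + 3)*(p + 4)*(p + 1)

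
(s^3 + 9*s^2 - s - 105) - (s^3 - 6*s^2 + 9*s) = 15*s^2 - 10*s - 105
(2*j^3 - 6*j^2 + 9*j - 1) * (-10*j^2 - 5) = -20*j^5 + 60*j^4 - 100*j^3 + 40*j^2 - 45*j + 5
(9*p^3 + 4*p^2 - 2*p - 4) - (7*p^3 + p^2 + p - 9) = 2*p^3 + 3*p^2 - 3*p + 5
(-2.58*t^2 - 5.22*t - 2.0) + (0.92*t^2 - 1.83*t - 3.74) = -1.66*t^2 - 7.05*t - 5.74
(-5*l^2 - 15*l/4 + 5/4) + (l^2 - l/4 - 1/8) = -4*l^2 - 4*l + 9/8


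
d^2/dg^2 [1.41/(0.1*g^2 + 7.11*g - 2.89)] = (-0.0282*g^2 - 2.00502*g + 1.41*(0.2*g + 7.11)*(0.4*g + 14.22) + 0.81498)/(0.1*g^2 + 7.11*g - 2.89)^3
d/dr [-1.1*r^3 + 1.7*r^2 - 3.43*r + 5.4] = -3.3*r^2 + 3.4*r - 3.43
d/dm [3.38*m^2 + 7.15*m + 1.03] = 6.76*m + 7.15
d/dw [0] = 0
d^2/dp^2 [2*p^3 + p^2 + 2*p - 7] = 12*p + 2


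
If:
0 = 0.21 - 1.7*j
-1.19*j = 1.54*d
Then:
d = -0.10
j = 0.12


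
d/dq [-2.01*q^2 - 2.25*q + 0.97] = -4.02*q - 2.25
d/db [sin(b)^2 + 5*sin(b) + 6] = (2*sin(b) + 5)*cos(b)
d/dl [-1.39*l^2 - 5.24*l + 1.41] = -2.78*l - 5.24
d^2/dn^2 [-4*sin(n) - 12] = 4*sin(n)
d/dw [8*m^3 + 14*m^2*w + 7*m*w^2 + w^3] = 14*m^2 + 14*m*w + 3*w^2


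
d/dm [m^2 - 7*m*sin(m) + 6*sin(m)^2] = -7*m*cos(m) + 2*m - 7*sin(m) + 6*sin(2*m)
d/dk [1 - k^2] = -2*k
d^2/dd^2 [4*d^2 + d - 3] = 8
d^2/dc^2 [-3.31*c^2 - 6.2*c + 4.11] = -6.62000000000000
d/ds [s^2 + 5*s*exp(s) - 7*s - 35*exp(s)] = 5*s*exp(s) + 2*s - 30*exp(s) - 7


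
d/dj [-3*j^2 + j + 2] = 1 - 6*j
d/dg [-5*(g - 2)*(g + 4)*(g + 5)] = -15*g^2 - 70*g - 10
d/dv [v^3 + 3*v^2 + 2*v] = 3*v^2 + 6*v + 2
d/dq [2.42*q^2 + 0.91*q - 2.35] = 4.84*q + 0.91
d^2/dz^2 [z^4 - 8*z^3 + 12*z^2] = 12*z^2 - 48*z + 24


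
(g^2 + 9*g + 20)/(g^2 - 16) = (g + 5)/(g - 4)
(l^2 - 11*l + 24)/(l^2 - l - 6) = (l - 8)/(l + 2)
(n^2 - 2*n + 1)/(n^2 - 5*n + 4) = (n - 1)/(n - 4)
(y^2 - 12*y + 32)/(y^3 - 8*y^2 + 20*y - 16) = (y - 8)/(y^2 - 4*y + 4)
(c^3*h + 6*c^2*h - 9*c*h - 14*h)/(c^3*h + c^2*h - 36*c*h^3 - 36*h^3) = (c^2 + 5*c - 14)/(c^2 - 36*h^2)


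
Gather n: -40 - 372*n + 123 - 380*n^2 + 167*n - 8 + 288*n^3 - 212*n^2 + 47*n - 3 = 288*n^3 - 592*n^2 - 158*n + 72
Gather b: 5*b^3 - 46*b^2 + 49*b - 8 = 5*b^3 - 46*b^2 + 49*b - 8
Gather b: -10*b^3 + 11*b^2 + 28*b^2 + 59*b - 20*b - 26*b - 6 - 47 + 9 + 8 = -10*b^3 + 39*b^2 + 13*b - 36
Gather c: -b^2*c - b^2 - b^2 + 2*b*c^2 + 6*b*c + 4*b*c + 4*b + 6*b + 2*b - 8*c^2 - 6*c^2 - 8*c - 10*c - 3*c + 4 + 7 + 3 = -2*b^2 + 12*b + c^2*(2*b - 14) + c*(-b^2 + 10*b - 21) + 14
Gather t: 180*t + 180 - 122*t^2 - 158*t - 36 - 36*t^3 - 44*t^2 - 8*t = -36*t^3 - 166*t^2 + 14*t + 144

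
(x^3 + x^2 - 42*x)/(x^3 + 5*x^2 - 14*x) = (x - 6)/(x - 2)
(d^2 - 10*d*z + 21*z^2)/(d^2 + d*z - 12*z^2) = (d - 7*z)/(d + 4*z)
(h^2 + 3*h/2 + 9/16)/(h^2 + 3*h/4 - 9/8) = (16*h^2 + 24*h + 9)/(2*(8*h^2 + 6*h - 9))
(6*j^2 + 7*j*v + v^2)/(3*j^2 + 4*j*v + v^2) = (6*j + v)/(3*j + v)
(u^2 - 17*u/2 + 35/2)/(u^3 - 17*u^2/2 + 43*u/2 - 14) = (u - 5)/(u^2 - 5*u + 4)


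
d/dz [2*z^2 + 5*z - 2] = 4*z + 5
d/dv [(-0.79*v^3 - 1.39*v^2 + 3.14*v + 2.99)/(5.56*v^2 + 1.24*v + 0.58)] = (-4.3924*v^4 - 1.9592*v^3 - 20.5566*v^2 - 34.8612*v - 1.8864)/(30.9136*v^4 + 13.7888*v^3 + 7.9872*v^2 + 1.4384*v + 0.3364)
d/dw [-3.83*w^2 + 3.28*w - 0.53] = 3.28 - 7.66*w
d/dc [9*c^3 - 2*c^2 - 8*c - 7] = 27*c^2 - 4*c - 8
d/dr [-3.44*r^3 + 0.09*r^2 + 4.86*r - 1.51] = -10.32*r^2 + 0.18*r + 4.86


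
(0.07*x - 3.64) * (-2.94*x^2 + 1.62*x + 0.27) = -0.2058*x^3 + 10.815*x^2 - 5.8779*x - 0.9828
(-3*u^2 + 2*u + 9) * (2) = -6*u^2 + 4*u + 18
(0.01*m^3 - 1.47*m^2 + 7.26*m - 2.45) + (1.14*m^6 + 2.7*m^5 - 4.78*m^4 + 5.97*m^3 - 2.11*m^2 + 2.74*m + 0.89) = 1.14*m^6 + 2.7*m^5 - 4.78*m^4 + 5.98*m^3 - 3.58*m^2 + 10.0*m - 1.56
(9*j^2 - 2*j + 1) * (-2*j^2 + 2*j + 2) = -18*j^4 + 22*j^3 + 12*j^2 - 2*j + 2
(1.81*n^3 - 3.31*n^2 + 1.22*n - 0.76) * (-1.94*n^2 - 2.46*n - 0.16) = -3.5114*n^5 + 1.9688*n^4 + 5.4862*n^3 - 0.9972*n^2 + 1.6744*n + 0.1216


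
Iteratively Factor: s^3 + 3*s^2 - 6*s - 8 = (s + 4)*(s^2 - s - 2) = (s + 1)*(s + 4)*(s - 2)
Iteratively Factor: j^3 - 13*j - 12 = (j + 3)*(j^2 - 3*j - 4) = (j - 4)*(j + 3)*(j + 1)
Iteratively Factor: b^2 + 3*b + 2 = (b + 2)*(b + 1)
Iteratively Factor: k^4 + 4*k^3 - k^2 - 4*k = (k + 4)*(k^3 - k) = (k - 1)*(k + 4)*(k^2 + k) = k*(k - 1)*(k + 4)*(k + 1)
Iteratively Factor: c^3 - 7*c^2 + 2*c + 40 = (c - 5)*(c^2 - 2*c - 8) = (c - 5)*(c + 2)*(c - 4)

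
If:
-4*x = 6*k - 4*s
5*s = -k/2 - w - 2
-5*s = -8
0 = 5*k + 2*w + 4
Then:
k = 4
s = 8/5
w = -12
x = -22/5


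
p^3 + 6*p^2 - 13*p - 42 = (p - 3)*(p + 2)*(p + 7)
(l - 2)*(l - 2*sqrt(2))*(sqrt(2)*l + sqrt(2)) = sqrt(2)*l^3 - 4*l^2 - sqrt(2)*l^2 - 2*sqrt(2)*l + 4*l + 8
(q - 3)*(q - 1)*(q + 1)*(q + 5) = q^4 + 2*q^3 - 16*q^2 - 2*q + 15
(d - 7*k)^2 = d^2 - 14*d*k + 49*k^2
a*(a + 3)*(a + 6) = a^3 + 9*a^2 + 18*a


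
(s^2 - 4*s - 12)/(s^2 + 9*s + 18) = (s^2 - 4*s - 12)/(s^2 + 9*s + 18)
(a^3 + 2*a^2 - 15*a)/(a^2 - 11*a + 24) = a*(a + 5)/(a - 8)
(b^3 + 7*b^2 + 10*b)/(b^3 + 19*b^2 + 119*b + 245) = b*(b + 2)/(b^2 + 14*b + 49)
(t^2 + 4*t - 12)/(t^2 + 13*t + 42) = (t - 2)/(t + 7)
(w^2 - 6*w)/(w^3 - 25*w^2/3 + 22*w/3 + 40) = 3*w/(3*w^2 - 7*w - 20)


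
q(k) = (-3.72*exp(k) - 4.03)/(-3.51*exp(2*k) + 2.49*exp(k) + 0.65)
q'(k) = (-3.72*exp(k) - 4.03)*(7.02*exp(2*k) - 2.49*exp(k))/(-3.51*exp(2*k) + 2.49*exp(k) + 0.65)^2 - 3.72*exp(k)/(-3.51*exp(2*k) + 2.49*exp(k) + 0.65)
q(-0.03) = 31.94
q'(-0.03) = -545.10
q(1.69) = 0.27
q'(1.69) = -0.36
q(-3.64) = -5.79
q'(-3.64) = 0.35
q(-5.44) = -6.12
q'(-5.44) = 0.07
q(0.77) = 1.17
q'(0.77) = -2.31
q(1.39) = 0.41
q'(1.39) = -0.60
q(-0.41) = -8.59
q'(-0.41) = -19.60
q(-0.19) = -23.01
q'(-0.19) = -214.31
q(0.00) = 20.95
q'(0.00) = -246.39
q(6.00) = 0.00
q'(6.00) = 0.00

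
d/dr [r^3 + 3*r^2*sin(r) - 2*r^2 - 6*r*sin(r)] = 3*r^2*cos(r) + 3*r^2 - 6*sqrt(2)*r*cos(r + pi/4) - 4*r - 6*sin(r)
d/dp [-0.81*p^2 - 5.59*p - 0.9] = -1.62*p - 5.59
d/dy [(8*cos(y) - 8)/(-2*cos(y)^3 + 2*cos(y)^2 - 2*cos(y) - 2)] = 128*(-cos(y)^3 + 2*cos(y)^2 - cos(y) + 1)*sin(y)/(4*sin(y)^2 + 7*cos(y) + cos(3*y))^2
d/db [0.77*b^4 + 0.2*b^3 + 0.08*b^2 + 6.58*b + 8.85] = 3.08*b^3 + 0.6*b^2 + 0.16*b + 6.58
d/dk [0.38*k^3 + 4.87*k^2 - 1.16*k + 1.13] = 1.14*k^2 + 9.74*k - 1.16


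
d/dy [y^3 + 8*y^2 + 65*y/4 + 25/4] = 3*y^2 + 16*y + 65/4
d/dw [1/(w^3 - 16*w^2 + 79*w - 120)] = (-3*w^2 + 32*w - 79)/(w^3 - 16*w^2 + 79*w - 120)^2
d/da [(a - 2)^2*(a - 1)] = (a - 2)*(3*a - 4)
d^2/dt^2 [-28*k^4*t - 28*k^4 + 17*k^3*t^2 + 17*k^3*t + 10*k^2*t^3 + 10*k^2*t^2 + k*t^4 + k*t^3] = 2*k*(17*k^2 + 30*k*t + 10*k + 6*t^2 + 3*t)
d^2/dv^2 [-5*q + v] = 0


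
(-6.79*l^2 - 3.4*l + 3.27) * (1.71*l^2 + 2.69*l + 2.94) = -11.6109*l^4 - 24.0791*l^3 - 23.5169*l^2 - 1.1997*l + 9.6138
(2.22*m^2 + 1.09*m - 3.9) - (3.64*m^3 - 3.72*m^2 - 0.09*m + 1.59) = -3.64*m^3 + 5.94*m^2 + 1.18*m - 5.49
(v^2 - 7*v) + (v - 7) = v^2 - 6*v - 7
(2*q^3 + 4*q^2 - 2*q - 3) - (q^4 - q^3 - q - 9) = -q^4 + 3*q^3 + 4*q^2 - q + 6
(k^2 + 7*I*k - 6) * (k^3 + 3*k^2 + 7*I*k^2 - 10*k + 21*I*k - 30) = k^5 + 3*k^4 + 14*I*k^4 - 65*k^3 + 42*I*k^3 - 195*k^2 - 112*I*k^2 + 60*k - 336*I*k + 180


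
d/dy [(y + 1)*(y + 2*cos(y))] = y - (y + 1)*(2*sin(y) - 1) + 2*cos(y)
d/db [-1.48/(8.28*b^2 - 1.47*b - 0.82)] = (24.5088*b - 2.1756)/(-8.28*b^2 + 1.47*b + 0.82)^2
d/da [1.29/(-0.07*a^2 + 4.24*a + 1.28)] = (0.1806*a - 5.4696)/(-0.07*a^2 + 4.24*a + 1.28)^2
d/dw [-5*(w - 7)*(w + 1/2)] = 65/2 - 10*w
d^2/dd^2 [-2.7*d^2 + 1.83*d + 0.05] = -5.40000000000000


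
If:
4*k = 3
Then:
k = 3/4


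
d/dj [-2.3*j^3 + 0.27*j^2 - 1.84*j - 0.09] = -6.9*j^2 + 0.54*j - 1.84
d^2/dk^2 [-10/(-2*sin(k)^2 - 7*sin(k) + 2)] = 10*(-16*sin(k)^4 - 42*sin(k)^3 - 41*sin(k)^2 + 70*sin(k) + 106)/(7*sin(k) - cos(2*k) - 1)^3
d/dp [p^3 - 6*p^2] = 3*p*(p - 4)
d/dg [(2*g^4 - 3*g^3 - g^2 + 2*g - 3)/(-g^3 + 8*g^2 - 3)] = (-2*g^6 + 32*g^5 - 25*g^4 - 20*g^3 + 2*g^2 + 54*g - 6)/(g^6 - 16*g^5 + 64*g^4 + 6*g^3 - 48*g^2 + 9)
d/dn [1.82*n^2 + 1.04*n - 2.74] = 3.64*n + 1.04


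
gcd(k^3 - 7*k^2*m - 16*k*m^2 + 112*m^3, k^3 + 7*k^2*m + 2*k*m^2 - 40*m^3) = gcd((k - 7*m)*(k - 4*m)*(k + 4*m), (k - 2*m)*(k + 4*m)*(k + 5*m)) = k + 4*m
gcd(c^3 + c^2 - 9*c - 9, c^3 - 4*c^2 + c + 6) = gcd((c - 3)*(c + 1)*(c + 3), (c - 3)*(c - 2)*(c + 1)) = c^2 - 2*c - 3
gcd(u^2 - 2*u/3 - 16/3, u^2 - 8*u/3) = u - 8/3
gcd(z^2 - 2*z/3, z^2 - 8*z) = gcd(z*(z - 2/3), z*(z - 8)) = z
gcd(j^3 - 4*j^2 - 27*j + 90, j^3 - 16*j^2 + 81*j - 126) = j^2 - 9*j + 18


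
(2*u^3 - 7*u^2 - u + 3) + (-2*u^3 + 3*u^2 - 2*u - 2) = -4*u^2 - 3*u + 1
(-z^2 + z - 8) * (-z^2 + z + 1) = z^4 - 2*z^3 + 8*z^2 - 7*z - 8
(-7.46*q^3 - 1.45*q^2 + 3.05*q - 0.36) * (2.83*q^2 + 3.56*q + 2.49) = -21.1118*q^5 - 30.6611*q^4 - 15.1059*q^3 + 6.2287*q^2 + 6.3129*q - 0.8964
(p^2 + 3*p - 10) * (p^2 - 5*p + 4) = p^4 - 2*p^3 - 21*p^2 + 62*p - 40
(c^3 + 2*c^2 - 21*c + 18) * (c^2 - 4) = c^5 + 2*c^4 - 25*c^3 + 10*c^2 + 84*c - 72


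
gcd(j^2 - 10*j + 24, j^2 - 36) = j - 6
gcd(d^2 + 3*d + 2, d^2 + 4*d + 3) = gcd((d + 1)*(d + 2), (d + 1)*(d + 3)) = d + 1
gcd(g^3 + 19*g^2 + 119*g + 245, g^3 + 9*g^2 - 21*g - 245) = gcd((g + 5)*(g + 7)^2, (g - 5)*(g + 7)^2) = g^2 + 14*g + 49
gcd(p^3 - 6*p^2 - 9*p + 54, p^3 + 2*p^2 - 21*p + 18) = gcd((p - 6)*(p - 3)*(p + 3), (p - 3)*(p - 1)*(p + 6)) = p - 3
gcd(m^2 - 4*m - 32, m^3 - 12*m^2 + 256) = m^2 - 4*m - 32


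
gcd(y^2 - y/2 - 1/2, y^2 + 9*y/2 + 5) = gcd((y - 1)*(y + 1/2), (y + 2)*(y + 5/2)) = 1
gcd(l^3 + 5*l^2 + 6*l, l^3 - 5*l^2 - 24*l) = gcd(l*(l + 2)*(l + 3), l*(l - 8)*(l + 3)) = l^2 + 3*l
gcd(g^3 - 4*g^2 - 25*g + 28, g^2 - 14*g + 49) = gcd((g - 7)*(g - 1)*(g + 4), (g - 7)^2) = g - 7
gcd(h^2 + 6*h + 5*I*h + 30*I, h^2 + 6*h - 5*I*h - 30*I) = h + 6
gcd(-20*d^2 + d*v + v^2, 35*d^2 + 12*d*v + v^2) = 5*d + v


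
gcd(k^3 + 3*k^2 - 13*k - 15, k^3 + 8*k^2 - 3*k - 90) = k^2 + 2*k - 15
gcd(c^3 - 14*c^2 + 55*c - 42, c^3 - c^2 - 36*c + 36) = c^2 - 7*c + 6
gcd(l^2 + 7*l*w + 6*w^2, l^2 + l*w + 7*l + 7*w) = l + w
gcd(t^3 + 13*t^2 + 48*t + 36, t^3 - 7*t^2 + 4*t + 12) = t + 1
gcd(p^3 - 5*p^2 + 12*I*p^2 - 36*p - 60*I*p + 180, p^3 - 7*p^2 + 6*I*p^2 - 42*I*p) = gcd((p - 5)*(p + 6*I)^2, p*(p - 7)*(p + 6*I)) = p + 6*I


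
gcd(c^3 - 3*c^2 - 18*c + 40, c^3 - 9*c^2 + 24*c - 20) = c^2 - 7*c + 10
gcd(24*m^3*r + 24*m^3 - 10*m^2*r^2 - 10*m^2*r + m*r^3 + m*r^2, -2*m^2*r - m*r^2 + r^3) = 1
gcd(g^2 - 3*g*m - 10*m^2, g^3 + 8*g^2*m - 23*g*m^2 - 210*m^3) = g - 5*m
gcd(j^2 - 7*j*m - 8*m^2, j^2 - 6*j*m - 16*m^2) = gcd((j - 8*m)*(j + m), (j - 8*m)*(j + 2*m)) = j - 8*m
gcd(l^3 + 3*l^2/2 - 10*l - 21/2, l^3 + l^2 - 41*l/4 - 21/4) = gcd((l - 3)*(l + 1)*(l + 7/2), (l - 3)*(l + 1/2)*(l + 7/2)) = l^2 + l/2 - 21/2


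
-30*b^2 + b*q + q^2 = (-5*b + q)*(6*b + q)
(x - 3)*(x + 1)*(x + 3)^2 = x^4 + 4*x^3 - 6*x^2 - 36*x - 27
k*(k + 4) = k^2 + 4*k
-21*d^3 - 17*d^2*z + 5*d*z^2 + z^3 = (-3*d + z)*(d + z)*(7*d + z)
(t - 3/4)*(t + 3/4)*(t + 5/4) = t^3 + 5*t^2/4 - 9*t/16 - 45/64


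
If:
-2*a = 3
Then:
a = -3/2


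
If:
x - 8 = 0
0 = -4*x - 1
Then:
No Solution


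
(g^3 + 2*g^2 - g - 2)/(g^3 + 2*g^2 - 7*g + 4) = (g^2 + 3*g + 2)/(g^2 + 3*g - 4)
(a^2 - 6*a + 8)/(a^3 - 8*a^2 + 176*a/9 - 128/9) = 9*(a - 2)/(9*a^2 - 36*a + 32)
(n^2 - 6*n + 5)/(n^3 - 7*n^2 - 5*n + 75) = (n - 1)/(n^2 - 2*n - 15)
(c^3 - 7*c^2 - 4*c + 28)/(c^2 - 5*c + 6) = (c^2 - 5*c - 14)/(c - 3)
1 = 1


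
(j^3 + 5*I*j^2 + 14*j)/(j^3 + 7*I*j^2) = (j - 2*I)/j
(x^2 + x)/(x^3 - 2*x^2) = (x + 1)/(x*(x - 2))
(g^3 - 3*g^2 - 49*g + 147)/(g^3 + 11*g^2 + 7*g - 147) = (g - 7)/(g + 7)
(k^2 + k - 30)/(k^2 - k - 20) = (k + 6)/(k + 4)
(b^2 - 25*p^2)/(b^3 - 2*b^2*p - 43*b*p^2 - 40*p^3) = (-b + 5*p)/(-b^2 + 7*b*p + 8*p^2)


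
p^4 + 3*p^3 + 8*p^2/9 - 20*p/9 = p*(p - 2/3)*(p + 5/3)*(p + 2)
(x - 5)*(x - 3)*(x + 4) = x^3 - 4*x^2 - 17*x + 60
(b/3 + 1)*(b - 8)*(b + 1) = b^3/3 - 4*b^2/3 - 29*b/3 - 8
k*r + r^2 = r*(k + r)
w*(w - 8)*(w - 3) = w^3 - 11*w^2 + 24*w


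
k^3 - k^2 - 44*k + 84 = (k - 6)*(k - 2)*(k + 7)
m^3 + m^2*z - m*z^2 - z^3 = (m - z)*(m + z)^2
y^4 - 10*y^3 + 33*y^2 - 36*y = y*(y - 4)*(y - 3)^2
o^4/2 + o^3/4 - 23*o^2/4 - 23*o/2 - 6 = (o/2 + 1)*(o - 4)*(o + 1)*(o + 3/2)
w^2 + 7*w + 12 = (w + 3)*(w + 4)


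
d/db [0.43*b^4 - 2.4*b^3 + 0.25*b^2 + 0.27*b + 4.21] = 1.72*b^3 - 7.2*b^2 + 0.5*b + 0.27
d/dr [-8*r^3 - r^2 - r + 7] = -24*r^2 - 2*r - 1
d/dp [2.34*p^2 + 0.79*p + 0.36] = 4.68*p + 0.79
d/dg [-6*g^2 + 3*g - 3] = 3 - 12*g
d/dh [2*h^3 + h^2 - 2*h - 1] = 6*h^2 + 2*h - 2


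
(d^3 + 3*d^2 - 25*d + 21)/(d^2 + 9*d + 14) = (d^2 - 4*d + 3)/(d + 2)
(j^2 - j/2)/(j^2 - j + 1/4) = 2*j/(2*j - 1)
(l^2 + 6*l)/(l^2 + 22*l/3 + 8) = 3*l/(3*l + 4)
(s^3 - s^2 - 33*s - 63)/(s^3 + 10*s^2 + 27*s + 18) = (s^2 - 4*s - 21)/(s^2 + 7*s + 6)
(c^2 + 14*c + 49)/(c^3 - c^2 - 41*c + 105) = (c + 7)/(c^2 - 8*c + 15)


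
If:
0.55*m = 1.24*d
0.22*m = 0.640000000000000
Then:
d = 1.29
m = 2.91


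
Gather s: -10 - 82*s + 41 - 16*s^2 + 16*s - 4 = -16*s^2 - 66*s + 27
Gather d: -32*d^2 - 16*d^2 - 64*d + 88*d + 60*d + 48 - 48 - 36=-48*d^2 + 84*d - 36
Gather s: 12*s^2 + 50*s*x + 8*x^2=12*s^2 + 50*s*x + 8*x^2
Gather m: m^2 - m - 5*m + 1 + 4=m^2 - 6*m + 5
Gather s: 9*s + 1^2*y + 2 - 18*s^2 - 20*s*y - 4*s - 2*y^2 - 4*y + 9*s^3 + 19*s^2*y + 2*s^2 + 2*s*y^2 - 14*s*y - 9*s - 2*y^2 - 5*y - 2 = 9*s^3 + s^2*(19*y - 16) + s*(2*y^2 - 34*y - 4) - 4*y^2 - 8*y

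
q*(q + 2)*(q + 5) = q^3 + 7*q^2 + 10*q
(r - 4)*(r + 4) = r^2 - 16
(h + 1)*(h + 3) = h^2 + 4*h + 3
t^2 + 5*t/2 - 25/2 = (t - 5/2)*(t + 5)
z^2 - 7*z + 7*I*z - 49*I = (z - 7)*(z + 7*I)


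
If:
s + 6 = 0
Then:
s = -6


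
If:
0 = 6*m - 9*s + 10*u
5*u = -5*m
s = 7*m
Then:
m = 0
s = 0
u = 0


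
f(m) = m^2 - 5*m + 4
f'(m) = 2*m - 5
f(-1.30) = 12.19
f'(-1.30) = -7.60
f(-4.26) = 43.45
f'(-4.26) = -13.52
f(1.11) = -0.32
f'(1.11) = -2.78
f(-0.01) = 4.05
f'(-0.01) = -5.02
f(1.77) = -1.72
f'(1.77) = -1.46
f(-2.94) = 27.34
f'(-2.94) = -10.88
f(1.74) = -1.67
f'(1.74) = -1.52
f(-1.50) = 13.75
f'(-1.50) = -8.00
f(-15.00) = 304.00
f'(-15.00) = -35.00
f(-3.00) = 28.00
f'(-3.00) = -11.00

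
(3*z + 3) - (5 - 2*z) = 5*z - 2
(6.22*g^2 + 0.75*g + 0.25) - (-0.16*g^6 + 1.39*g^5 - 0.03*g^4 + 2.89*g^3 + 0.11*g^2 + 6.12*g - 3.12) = 0.16*g^6 - 1.39*g^5 + 0.03*g^4 - 2.89*g^3 + 6.11*g^2 - 5.37*g + 3.37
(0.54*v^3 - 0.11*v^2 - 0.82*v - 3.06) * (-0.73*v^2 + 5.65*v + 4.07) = -0.3942*v^5 + 3.1313*v^4 + 2.1749*v^3 - 2.8469*v^2 - 20.6264*v - 12.4542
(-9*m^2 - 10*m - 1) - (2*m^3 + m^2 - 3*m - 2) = -2*m^3 - 10*m^2 - 7*m + 1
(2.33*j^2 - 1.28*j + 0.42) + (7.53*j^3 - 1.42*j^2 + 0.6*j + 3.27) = 7.53*j^3 + 0.91*j^2 - 0.68*j + 3.69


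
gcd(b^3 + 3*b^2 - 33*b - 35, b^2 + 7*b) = b + 7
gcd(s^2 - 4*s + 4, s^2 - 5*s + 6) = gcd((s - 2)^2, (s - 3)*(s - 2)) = s - 2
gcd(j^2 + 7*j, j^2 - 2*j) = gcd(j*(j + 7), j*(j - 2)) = j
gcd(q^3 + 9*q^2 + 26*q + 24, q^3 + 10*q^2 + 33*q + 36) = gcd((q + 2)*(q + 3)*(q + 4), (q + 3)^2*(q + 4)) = q^2 + 7*q + 12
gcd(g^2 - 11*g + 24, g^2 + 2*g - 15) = g - 3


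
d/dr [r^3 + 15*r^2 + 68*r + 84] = 3*r^2 + 30*r + 68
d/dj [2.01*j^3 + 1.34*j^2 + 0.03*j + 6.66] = 6.03*j^2 + 2.68*j + 0.03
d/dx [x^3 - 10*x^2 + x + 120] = 3*x^2 - 20*x + 1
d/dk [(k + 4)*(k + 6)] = 2*k + 10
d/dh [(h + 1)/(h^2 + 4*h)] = (h*(h + 4) - 2*(h + 1)*(h + 2))/(h^2*(h + 4)^2)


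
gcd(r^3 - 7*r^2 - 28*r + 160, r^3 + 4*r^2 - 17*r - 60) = r^2 + r - 20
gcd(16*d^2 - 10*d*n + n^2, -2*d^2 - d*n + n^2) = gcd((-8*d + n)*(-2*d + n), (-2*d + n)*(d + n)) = 2*d - n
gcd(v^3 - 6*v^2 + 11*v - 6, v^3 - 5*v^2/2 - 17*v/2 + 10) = v - 1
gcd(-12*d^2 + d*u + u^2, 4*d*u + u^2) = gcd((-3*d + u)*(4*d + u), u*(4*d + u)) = 4*d + u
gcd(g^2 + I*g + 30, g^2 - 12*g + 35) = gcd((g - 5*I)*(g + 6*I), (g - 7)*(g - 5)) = 1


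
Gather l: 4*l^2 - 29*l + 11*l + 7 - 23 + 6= 4*l^2 - 18*l - 10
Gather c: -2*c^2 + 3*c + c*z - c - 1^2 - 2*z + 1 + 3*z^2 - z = -2*c^2 + c*(z + 2) + 3*z^2 - 3*z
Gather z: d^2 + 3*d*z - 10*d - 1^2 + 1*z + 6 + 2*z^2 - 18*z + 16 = d^2 - 10*d + 2*z^2 + z*(3*d - 17) + 21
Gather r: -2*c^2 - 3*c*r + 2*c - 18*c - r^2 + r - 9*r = -2*c^2 - 16*c - r^2 + r*(-3*c - 8)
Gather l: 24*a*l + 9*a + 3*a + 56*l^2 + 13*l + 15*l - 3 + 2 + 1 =12*a + 56*l^2 + l*(24*a + 28)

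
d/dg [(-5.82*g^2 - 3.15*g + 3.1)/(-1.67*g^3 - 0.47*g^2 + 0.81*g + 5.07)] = (-9.7194*g^4 - 10.521*g^3 + 9.3363*g^2 - 56.1008*g - 18.4815)/(2.7889*g^6 + 1.5698*g^5 - 2.4845*g^4 - 17.6952*g^3 - 4.1097*g^2 + 8.2134*g + 25.7049)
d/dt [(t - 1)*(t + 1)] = 2*t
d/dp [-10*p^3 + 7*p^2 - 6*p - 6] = -30*p^2 + 14*p - 6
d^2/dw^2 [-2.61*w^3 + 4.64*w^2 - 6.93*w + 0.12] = 9.28 - 15.66*w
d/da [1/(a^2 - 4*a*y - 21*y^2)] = 2*(-a + 2*y)/(-a^2 + 4*a*y + 21*y^2)^2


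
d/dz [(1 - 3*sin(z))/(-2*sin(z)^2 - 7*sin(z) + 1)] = (-6*sin(z)^2 + 4*sin(z) + 4)*cos(z)/(7*sin(z) - cos(2*z))^2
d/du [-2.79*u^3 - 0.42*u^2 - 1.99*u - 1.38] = -8.37*u^2 - 0.84*u - 1.99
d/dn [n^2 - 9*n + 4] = 2*n - 9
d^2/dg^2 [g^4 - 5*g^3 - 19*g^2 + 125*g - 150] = 12*g^2 - 30*g - 38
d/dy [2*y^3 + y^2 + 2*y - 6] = 6*y^2 + 2*y + 2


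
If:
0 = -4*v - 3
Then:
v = -3/4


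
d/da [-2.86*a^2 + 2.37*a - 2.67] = 2.37 - 5.72*a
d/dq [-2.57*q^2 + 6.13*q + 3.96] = 6.13 - 5.14*q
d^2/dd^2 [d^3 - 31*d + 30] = 6*d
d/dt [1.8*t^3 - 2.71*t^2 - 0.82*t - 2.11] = 5.4*t^2 - 5.42*t - 0.82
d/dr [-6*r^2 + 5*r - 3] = 5 - 12*r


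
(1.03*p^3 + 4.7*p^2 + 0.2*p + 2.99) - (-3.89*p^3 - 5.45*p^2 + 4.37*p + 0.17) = 4.92*p^3 + 10.15*p^2 - 4.17*p + 2.82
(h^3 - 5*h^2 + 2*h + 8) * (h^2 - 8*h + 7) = h^5 - 13*h^4 + 49*h^3 - 43*h^2 - 50*h + 56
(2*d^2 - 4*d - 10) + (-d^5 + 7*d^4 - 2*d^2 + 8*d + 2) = -d^5 + 7*d^4 + 4*d - 8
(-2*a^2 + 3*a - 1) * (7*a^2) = -14*a^4 + 21*a^3 - 7*a^2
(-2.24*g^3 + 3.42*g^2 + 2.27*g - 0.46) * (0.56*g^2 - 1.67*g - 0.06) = -1.2544*g^5 + 5.656*g^4 - 4.3058*g^3 - 4.2537*g^2 + 0.632*g + 0.0276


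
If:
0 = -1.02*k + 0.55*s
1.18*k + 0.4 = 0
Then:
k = -0.34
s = -0.63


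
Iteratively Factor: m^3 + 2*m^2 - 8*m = (m - 2)*(m^2 + 4*m) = (m - 2)*(m + 4)*(m)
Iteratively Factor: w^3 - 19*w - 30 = (w - 5)*(w^2 + 5*w + 6) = (w - 5)*(w + 3)*(w + 2)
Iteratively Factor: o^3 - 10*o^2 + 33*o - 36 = (o - 3)*(o^2 - 7*o + 12) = (o - 3)^2*(o - 4)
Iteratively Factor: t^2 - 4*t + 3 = (t - 3)*(t - 1)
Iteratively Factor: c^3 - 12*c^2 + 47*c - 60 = (c - 3)*(c^2 - 9*c + 20) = (c - 5)*(c - 3)*(c - 4)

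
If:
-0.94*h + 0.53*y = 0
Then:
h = 0.563829787234043*y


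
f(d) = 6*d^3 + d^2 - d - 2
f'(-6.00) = 635.00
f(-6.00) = -1256.00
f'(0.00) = -1.00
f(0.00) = -2.00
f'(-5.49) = 530.54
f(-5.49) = -959.18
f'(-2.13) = 76.40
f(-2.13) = -53.31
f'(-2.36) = 94.53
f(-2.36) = -72.94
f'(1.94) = 70.62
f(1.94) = 43.63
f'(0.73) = 10.05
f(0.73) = 0.14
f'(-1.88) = 58.86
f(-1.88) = -36.45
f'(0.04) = -0.89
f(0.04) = -2.04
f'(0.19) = 0.03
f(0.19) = -2.11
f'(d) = 18*d^2 + 2*d - 1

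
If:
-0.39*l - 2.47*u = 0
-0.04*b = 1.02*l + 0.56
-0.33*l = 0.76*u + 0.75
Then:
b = 77.07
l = -3.57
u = 0.56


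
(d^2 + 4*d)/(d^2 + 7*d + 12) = d/(d + 3)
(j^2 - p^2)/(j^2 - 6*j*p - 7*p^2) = (-j + p)/(-j + 7*p)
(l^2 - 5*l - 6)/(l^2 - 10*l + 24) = (l + 1)/(l - 4)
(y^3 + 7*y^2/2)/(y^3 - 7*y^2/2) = (2*y + 7)/(2*y - 7)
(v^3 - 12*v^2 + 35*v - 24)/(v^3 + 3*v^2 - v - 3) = (v^2 - 11*v + 24)/(v^2 + 4*v + 3)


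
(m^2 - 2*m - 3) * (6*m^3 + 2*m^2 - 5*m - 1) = 6*m^5 - 10*m^4 - 27*m^3 + 3*m^2 + 17*m + 3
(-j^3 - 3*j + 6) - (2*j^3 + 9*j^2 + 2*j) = -3*j^3 - 9*j^2 - 5*j + 6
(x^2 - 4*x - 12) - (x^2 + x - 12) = -5*x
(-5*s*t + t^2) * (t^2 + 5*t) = -5*s*t^3 - 25*s*t^2 + t^4 + 5*t^3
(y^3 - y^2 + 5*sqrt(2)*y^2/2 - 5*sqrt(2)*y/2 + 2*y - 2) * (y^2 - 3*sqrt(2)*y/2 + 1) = y^5 - y^4 + sqrt(2)*y^4 - 9*y^3/2 - sqrt(2)*y^3 - sqrt(2)*y^2/2 + 9*y^2/2 + sqrt(2)*y/2 + 2*y - 2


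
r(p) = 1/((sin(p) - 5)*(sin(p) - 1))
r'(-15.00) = -0.06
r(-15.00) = 0.11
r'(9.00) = -0.65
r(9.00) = 0.37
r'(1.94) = -19.86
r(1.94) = 3.65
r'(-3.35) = -0.38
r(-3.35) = 0.26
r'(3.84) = -0.06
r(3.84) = 0.11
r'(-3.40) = -0.43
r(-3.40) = 0.28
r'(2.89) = -0.42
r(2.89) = 0.28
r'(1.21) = 21.29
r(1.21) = 3.82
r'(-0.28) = 0.14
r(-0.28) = 0.15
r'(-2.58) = -0.08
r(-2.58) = 0.12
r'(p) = -cos(p)/((sin(p) - 5)*(sin(p) - 1)^2) - cos(p)/((sin(p) - 5)^2*(sin(p) - 1)) = 2*(3 - sin(p))*cos(p)/((sin(p) - 5)^2*(sin(p) - 1)^2)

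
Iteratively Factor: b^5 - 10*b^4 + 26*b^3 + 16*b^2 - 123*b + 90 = (b - 5)*(b^4 - 5*b^3 + b^2 + 21*b - 18) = (b - 5)*(b - 1)*(b^3 - 4*b^2 - 3*b + 18) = (b - 5)*(b - 1)*(b + 2)*(b^2 - 6*b + 9) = (b - 5)*(b - 3)*(b - 1)*(b + 2)*(b - 3)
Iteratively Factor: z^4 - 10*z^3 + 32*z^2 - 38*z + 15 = (z - 1)*(z^3 - 9*z^2 + 23*z - 15) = (z - 1)^2*(z^2 - 8*z + 15) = (z - 3)*(z - 1)^2*(z - 5)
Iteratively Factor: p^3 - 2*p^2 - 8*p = (p)*(p^2 - 2*p - 8) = p*(p + 2)*(p - 4)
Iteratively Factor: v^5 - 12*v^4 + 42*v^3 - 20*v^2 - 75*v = (v)*(v^4 - 12*v^3 + 42*v^2 - 20*v - 75) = v*(v - 5)*(v^3 - 7*v^2 + 7*v + 15) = v*(v - 5)^2*(v^2 - 2*v - 3) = v*(v - 5)^2*(v + 1)*(v - 3)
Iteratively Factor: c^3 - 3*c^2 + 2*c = (c)*(c^2 - 3*c + 2) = c*(c - 2)*(c - 1)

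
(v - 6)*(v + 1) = v^2 - 5*v - 6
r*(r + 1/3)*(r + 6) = r^3 + 19*r^2/3 + 2*r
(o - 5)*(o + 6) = o^2 + o - 30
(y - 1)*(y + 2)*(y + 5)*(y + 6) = y^4 + 12*y^3 + 39*y^2 + 8*y - 60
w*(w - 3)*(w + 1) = w^3 - 2*w^2 - 3*w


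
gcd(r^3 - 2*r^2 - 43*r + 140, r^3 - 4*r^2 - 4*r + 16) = r - 4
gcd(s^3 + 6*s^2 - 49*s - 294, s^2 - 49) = s^2 - 49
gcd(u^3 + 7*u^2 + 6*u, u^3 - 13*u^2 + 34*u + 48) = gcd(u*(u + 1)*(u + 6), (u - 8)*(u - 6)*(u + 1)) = u + 1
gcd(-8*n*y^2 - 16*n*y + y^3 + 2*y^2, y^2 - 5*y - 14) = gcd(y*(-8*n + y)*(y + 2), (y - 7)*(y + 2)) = y + 2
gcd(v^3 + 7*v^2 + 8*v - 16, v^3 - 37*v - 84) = v + 4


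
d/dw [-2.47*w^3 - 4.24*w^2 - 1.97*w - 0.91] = -7.41*w^2 - 8.48*w - 1.97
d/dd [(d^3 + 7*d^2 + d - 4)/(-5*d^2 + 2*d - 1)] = (-5*d^4 + 4*d^3 + 16*d^2 - 54*d + 7)/(25*d^4 - 20*d^3 + 14*d^2 - 4*d + 1)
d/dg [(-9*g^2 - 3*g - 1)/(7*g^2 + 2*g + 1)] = (3*g^2 - 4*g - 1)/(49*g^4 + 28*g^3 + 18*g^2 + 4*g + 1)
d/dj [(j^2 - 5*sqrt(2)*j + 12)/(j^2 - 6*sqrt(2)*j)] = (-sqrt(2)*j^2 - 24*j + 72*sqrt(2))/(j^2*(j^2 - 12*sqrt(2)*j + 72))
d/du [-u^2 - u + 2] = -2*u - 1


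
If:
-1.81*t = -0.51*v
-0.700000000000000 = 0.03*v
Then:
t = -6.57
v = -23.33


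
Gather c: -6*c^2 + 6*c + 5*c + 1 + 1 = -6*c^2 + 11*c + 2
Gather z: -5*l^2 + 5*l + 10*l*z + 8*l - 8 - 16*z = -5*l^2 + 13*l + z*(10*l - 16) - 8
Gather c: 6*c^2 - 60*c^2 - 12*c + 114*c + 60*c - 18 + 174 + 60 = -54*c^2 + 162*c + 216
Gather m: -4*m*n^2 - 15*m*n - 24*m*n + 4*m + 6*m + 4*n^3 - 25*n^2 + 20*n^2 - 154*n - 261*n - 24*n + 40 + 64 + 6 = m*(-4*n^2 - 39*n + 10) + 4*n^3 - 5*n^2 - 439*n + 110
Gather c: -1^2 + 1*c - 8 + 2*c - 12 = 3*c - 21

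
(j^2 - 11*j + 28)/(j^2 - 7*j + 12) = (j - 7)/(j - 3)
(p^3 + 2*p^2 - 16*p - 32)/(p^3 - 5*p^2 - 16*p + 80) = (p + 2)/(p - 5)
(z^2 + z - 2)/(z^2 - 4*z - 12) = (z - 1)/(z - 6)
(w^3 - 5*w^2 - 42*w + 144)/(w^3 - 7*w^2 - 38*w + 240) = (w - 3)/(w - 5)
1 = 1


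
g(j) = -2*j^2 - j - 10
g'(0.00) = -1.00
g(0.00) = -10.00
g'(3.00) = -13.00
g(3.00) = -31.00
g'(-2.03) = 7.12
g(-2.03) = -16.21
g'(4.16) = -17.64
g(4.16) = -48.77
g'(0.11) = -1.44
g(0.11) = -10.13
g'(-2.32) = 8.28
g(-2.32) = -18.44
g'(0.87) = -4.48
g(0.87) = -12.38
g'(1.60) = -7.40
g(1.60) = -16.72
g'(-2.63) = 9.52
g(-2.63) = -21.20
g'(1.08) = -5.32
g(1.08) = -13.41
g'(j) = -4*j - 1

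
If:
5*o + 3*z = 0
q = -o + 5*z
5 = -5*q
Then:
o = 3/28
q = -1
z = -5/28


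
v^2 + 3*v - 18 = (v - 3)*(v + 6)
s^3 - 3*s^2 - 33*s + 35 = (s - 7)*(s - 1)*(s + 5)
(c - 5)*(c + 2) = c^2 - 3*c - 10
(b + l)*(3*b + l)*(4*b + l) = 12*b^3 + 19*b^2*l + 8*b*l^2 + l^3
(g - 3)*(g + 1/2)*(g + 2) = g^3 - g^2/2 - 13*g/2 - 3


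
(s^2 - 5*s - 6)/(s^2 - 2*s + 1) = (s^2 - 5*s - 6)/(s^2 - 2*s + 1)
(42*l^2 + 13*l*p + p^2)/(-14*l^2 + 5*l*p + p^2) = (6*l + p)/(-2*l + p)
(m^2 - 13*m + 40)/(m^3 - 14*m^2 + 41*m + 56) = (m - 5)/(m^2 - 6*m - 7)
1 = 1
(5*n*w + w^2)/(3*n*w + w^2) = (5*n + w)/(3*n + w)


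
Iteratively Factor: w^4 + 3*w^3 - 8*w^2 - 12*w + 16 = (w - 2)*(w^3 + 5*w^2 + 2*w - 8) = (w - 2)*(w - 1)*(w^2 + 6*w + 8) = (w - 2)*(w - 1)*(w + 4)*(w + 2)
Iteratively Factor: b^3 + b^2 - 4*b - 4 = (b - 2)*(b^2 + 3*b + 2) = (b - 2)*(b + 2)*(b + 1)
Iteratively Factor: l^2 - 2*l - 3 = (l - 3)*(l + 1)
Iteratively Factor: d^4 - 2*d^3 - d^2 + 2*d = (d)*(d^3 - 2*d^2 - d + 2) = d*(d + 1)*(d^2 - 3*d + 2) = d*(d - 1)*(d + 1)*(d - 2)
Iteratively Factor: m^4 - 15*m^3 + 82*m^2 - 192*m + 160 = (m - 4)*(m^3 - 11*m^2 + 38*m - 40) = (m - 4)^2*(m^2 - 7*m + 10) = (m - 4)^2*(m - 2)*(m - 5)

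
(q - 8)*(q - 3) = q^2 - 11*q + 24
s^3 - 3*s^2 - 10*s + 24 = (s - 4)*(s - 2)*(s + 3)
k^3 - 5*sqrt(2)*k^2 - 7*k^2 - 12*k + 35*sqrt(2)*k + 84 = (k - 7)*(k - 6*sqrt(2))*(k + sqrt(2))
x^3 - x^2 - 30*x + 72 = (x - 4)*(x - 3)*(x + 6)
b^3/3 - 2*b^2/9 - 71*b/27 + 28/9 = (b/3 + 1)*(b - 7/3)*(b - 4/3)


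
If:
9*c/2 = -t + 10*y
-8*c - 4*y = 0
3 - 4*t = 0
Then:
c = -3/98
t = 3/4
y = 3/49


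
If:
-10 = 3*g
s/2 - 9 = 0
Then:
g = -10/3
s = 18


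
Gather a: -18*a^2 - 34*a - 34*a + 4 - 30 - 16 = -18*a^2 - 68*a - 42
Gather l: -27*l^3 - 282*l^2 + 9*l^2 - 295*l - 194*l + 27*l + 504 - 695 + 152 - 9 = -27*l^3 - 273*l^2 - 462*l - 48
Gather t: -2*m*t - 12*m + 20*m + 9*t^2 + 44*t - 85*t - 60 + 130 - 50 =8*m + 9*t^2 + t*(-2*m - 41) + 20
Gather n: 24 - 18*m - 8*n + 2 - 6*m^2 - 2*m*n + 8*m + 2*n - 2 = -6*m^2 - 10*m + n*(-2*m - 6) + 24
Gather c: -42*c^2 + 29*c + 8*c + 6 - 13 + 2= -42*c^2 + 37*c - 5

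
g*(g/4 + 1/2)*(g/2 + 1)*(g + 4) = g^4/8 + g^3 + 5*g^2/2 + 2*g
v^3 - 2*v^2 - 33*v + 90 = (v - 5)*(v - 3)*(v + 6)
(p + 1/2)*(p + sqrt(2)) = p^2 + p/2 + sqrt(2)*p + sqrt(2)/2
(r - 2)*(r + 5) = r^2 + 3*r - 10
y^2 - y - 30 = (y - 6)*(y + 5)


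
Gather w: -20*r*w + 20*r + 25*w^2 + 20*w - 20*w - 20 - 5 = -20*r*w + 20*r + 25*w^2 - 25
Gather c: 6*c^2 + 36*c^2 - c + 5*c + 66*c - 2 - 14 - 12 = 42*c^2 + 70*c - 28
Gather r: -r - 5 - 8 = -r - 13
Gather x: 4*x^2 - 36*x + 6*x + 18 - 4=4*x^2 - 30*x + 14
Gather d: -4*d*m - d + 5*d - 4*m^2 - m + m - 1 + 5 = d*(4 - 4*m) - 4*m^2 + 4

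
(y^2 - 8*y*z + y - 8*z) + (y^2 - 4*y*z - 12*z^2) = 2*y^2 - 12*y*z + y - 12*z^2 - 8*z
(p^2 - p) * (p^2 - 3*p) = p^4 - 4*p^3 + 3*p^2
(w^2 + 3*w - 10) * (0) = 0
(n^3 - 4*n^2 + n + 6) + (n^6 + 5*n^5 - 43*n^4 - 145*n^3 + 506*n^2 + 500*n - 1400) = n^6 + 5*n^5 - 43*n^4 - 144*n^3 + 502*n^2 + 501*n - 1394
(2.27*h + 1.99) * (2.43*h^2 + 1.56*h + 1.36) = 5.5161*h^3 + 8.3769*h^2 + 6.1916*h + 2.7064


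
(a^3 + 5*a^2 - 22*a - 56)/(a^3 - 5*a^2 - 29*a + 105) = (a^3 + 5*a^2 - 22*a - 56)/(a^3 - 5*a^2 - 29*a + 105)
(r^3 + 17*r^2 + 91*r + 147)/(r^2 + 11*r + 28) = (r^2 + 10*r + 21)/(r + 4)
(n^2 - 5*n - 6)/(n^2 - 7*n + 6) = (n + 1)/(n - 1)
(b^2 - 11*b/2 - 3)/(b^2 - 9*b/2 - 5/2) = (b - 6)/(b - 5)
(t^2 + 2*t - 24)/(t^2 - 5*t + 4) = (t + 6)/(t - 1)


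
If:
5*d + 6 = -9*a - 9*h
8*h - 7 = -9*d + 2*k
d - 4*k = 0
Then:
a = 73*k/36 - 37/24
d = 4*k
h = 7/8 - 17*k/4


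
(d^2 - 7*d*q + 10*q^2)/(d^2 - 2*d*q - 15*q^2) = (d - 2*q)/(d + 3*q)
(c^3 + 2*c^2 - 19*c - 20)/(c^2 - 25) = (c^2 - 3*c - 4)/(c - 5)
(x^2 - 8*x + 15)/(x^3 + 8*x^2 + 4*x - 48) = (x^2 - 8*x + 15)/(x^3 + 8*x^2 + 4*x - 48)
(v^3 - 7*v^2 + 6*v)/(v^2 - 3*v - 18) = v*(v - 1)/(v + 3)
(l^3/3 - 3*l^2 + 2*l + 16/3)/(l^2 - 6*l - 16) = (l^2 - l - 2)/(3*(l + 2))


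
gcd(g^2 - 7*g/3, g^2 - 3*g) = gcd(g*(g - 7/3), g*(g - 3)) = g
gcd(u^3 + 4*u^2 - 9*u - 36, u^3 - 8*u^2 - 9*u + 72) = u^2 - 9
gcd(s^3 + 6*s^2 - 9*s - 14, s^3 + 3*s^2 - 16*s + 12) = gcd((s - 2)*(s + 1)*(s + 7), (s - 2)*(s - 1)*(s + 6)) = s - 2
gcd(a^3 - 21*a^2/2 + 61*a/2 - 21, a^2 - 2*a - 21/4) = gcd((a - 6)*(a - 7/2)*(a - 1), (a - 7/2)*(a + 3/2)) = a - 7/2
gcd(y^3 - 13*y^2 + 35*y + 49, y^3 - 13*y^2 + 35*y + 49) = y^3 - 13*y^2 + 35*y + 49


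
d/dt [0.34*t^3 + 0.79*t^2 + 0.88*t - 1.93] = 1.02*t^2 + 1.58*t + 0.88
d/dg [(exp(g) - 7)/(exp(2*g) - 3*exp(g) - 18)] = (-(exp(g) - 7)*(2*exp(g) - 3) + exp(2*g) - 3*exp(g) - 18)*exp(g)/(-exp(2*g) + 3*exp(g) + 18)^2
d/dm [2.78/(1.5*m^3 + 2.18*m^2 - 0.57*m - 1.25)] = (-12.51*m^2 - 12.1208*m + 1.5846)/(1.5*m^3 + 2.18*m^2 - 0.57*m - 1.25)^2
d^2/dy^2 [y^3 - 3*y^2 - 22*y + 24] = 6*y - 6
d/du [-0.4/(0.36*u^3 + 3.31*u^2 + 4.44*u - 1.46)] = (0.432*u^2 + 2.648*u + 1.776)/(0.36*u^3 + 3.31*u^2 + 4.44*u - 1.46)^2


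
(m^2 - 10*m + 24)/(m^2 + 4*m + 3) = (m^2 - 10*m + 24)/(m^2 + 4*m + 3)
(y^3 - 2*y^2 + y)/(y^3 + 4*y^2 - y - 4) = y*(y - 1)/(y^2 + 5*y + 4)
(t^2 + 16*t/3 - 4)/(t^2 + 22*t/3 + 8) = (3*t - 2)/(3*t + 4)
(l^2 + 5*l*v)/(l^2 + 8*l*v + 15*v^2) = l/(l + 3*v)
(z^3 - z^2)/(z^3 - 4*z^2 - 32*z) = z*(1 - z)/(-z^2 + 4*z + 32)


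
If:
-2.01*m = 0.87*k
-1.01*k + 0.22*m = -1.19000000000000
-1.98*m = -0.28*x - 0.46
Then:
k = 1.08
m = -0.47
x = -4.94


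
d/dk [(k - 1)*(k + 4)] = 2*k + 3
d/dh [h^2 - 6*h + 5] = 2*h - 6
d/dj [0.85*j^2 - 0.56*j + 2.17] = 1.7*j - 0.56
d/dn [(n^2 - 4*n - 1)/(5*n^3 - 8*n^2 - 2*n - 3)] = (-5*n^4 + 40*n^3 - 19*n^2 - 22*n + 10)/(25*n^6 - 80*n^5 + 44*n^4 + 2*n^3 + 52*n^2 + 12*n + 9)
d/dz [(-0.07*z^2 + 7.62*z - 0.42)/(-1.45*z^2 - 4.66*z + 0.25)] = (11.3752*z^2 - 1.25299999999999*z - 0.0522)/(2.1025*z^4 + 13.514*z^3 + 20.9906*z^2 - 2.33*z + 0.0625)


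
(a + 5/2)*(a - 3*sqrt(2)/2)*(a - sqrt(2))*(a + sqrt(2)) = a^4 - 3*sqrt(2)*a^3/2 + 5*a^3/2 - 15*sqrt(2)*a^2/4 - 2*a^2 - 5*a + 3*sqrt(2)*a + 15*sqrt(2)/2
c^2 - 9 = (c - 3)*(c + 3)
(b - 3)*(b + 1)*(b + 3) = b^3 + b^2 - 9*b - 9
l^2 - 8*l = l*(l - 8)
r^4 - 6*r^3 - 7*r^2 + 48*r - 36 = (r - 6)*(r - 2)*(r - 1)*(r + 3)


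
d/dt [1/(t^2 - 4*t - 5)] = 2*(2 - t)/(-t^2 + 4*t + 5)^2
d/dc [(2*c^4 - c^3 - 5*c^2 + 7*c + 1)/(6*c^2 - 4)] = (12*c^5 - 3*c^4 - 16*c^3 - 15*c^2 + 14*c - 14)/(2*(9*c^4 - 12*c^2 + 4))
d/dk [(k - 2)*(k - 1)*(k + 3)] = 3*k^2 - 7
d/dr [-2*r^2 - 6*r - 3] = -4*r - 6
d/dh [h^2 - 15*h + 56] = 2*h - 15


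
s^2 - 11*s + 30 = (s - 6)*(s - 5)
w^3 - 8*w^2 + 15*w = w*(w - 5)*(w - 3)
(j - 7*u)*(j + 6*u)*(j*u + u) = j^3*u - j^2*u^2 + j^2*u - 42*j*u^3 - j*u^2 - 42*u^3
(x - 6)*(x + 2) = x^2 - 4*x - 12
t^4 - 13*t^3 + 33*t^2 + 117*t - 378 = (t - 7)*(t - 6)*(t - 3)*(t + 3)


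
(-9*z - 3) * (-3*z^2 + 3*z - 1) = 27*z^3 - 18*z^2 + 3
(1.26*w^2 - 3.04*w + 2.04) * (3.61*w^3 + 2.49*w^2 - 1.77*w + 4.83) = 4.5486*w^5 - 7.837*w^4 - 2.4354*w^3 + 16.5462*w^2 - 18.294*w + 9.8532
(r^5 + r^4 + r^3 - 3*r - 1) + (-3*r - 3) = r^5 + r^4 + r^3 - 6*r - 4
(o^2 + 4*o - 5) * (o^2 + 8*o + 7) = o^4 + 12*o^3 + 34*o^2 - 12*o - 35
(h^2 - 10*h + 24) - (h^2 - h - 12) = 36 - 9*h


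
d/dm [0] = 0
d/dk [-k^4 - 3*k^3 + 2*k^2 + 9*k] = -4*k^3 - 9*k^2 + 4*k + 9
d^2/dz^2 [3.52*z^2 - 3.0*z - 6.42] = 7.04000000000000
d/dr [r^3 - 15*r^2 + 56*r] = 3*r^2 - 30*r + 56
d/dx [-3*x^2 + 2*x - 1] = 2 - 6*x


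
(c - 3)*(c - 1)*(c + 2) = c^3 - 2*c^2 - 5*c + 6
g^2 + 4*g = g*(g + 4)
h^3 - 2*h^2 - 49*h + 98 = (h - 7)*(h - 2)*(h + 7)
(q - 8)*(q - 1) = q^2 - 9*q + 8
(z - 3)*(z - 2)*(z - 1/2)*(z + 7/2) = z^4 - 2*z^3 - 43*z^2/4 + 107*z/4 - 21/2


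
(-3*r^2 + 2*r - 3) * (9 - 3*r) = 9*r^3 - 33*r^2 + 27*r - 27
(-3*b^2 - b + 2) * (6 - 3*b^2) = 9*b^4 + 3*b^3 - 24*b^2 - 6*b + 12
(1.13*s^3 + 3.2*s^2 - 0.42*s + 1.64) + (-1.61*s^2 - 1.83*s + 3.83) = 1.13*s^3 + 1.59*s^2 - 2.25*s + 5.47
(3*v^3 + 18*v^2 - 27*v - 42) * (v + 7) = 3*v^4 + 39*v^3 + 99*v^2 - 231*v - 294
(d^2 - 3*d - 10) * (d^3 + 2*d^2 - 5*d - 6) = d^5 - d^4 - 21*d^3 - 11*d^2 + 68*d + 60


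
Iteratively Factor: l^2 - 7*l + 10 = (l - 2)*(l - 5)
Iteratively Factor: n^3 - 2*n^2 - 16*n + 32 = (n + 4)*(n^2 - 6*n + 8) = (n - 2)*(n + 4)*(n - 4)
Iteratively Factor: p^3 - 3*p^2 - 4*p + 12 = (p - 2)*(p^2 - p - 6) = (p - 3)*(p - 2)*(p + 2)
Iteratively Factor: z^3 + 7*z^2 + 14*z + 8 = (z + 1)*(z^2 + 6*z + 8) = (z + 1)*(z + 4)*(z + 2)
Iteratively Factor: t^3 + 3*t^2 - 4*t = (t)*(t^2 + 3*t - 4) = t*(t - 1)*(t + 4)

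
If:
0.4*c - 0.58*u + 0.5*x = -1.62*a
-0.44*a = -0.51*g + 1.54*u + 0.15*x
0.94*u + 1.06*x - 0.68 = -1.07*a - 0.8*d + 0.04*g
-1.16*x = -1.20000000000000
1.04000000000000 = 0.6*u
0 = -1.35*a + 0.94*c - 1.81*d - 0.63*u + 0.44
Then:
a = 1.64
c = -5.43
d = -4.41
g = 6.96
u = 1.73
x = 1.03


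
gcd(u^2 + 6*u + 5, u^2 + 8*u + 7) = u + 1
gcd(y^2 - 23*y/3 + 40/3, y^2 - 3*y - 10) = y - 5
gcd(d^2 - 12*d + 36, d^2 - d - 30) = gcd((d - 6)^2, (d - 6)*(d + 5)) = d - 6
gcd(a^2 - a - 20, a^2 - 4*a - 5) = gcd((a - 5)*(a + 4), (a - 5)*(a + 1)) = a - 5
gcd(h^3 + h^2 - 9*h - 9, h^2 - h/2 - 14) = 1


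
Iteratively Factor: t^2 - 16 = (t + 4)*(t - 4)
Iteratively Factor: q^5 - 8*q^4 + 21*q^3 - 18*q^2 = (q - 3)*(q^4 - 5*q^3 + 6*q^2) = q*(q - 3)*(q^3 - 5*q^2 + 6*q) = q*(q - 3)^2*(q^2 - 2*q) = q*(q - 3)^2*(q - 2)*(q)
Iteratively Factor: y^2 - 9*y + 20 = (y - 5)*(y - 4)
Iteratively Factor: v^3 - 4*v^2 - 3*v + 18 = (v - 3)*(v^2 - v - 6) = (v - 3)*(v + 2)*(v - 3)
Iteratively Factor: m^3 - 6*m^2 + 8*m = (m - 2)*(m^2 - 4*m) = m*(m - 2)*(m - 4)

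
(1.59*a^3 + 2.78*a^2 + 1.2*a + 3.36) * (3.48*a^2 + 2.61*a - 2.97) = 5.5332*a^5 + 13.8243*a^4 + 6.7095*a^3 + 6.5682*a^2 + 5.2056*a - 9.9792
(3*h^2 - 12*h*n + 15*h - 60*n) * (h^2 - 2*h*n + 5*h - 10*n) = 3*h^4 - 18*h^3*n + 30*h^3 + 24*h^2*n^2 - 180*h^2*n + 75*h^2 + 240*h*n^2 - 450*h*n + 600*n^2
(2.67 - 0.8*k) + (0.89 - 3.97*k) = 3.56 - 4.77*k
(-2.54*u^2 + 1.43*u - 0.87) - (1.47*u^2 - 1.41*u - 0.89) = -4.01*u^2 + 2.84*u + 0.02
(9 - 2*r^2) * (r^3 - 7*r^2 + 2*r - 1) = -2*r^5 + 14*r^4 + 5*r^3 - 61*r^2 + 18*r - 9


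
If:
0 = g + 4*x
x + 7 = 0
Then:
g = 28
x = -7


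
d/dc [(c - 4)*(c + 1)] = 2*c - 3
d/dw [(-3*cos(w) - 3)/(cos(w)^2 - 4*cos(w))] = 3*(-sin(w) + 4*sin(w)/cos(w)^2 - 2*tan(w))/(cos(w) - 4)^2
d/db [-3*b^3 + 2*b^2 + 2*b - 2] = -9*b^2 + 4*b + 2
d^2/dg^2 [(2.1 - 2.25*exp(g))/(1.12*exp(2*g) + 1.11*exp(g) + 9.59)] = (-2.8224*exp(4*g) + 13.33416*exp(3*g) + 152.83296*exp(2*g) - 63.684285*exp(g) - 229.282515)*exp(g)/(1.404928*exp(6*g) + 4.177152*exp(5*g) + 40.228944*exp(4*g) + 72.901359*exp(3*g) + 344.460333*exp(2*g) + 306.253773*exp(g) + 881.974079)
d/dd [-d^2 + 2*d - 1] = 2 - 2*d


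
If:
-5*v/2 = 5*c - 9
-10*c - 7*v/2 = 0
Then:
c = -21/5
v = 12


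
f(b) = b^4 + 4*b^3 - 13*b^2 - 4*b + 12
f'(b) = 4*b^3 + 12*b^2 - 26*b - 4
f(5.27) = 986.66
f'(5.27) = 777.71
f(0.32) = 9.53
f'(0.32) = -10.96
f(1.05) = -0.69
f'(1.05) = -13.44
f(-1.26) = -9.08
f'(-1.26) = 39.81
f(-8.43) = 1775.79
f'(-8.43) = -1328.35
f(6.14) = 1844.51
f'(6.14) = 1214.66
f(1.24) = -2.96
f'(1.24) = -10.16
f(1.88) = -2.40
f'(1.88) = 16.11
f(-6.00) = 0.00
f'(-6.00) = -280.00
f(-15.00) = 34272.00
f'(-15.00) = -10414.00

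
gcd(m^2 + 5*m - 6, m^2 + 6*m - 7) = m - 1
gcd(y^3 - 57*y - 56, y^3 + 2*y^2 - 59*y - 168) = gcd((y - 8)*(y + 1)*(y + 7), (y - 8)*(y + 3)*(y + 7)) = y^2 - y - 56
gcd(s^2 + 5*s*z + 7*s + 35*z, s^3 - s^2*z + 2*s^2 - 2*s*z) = 1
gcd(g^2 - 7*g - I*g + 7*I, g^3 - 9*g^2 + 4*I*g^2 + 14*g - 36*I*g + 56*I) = g - 7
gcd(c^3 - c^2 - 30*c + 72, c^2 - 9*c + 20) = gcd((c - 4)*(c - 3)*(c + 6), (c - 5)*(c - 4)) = c - 4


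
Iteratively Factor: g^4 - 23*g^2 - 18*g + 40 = (g + 2)*(g^3 - 2*g^2 - 19*g + 20) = (g - 1)*(g + 2)*(g^2 - g - 20) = (g - 5)*(g - 1)*(g + 2)*(g + 4)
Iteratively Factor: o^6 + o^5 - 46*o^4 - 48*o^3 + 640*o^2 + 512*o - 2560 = (o - 2)*(o^5 + 3*o^4 - 40*o^3 - 128*o^2 + 384*o + 1280) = (o - 5)*(o - 2)*(o^4 + 8*o^3 - 128*o - 256) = (o - 5)*(o - 2)*(o + 4)*(o^3 + 4*o^2 - 16*o - 64) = (o - 5)*(o - 4)*(o - 2)*(o + 4)*(o^2 + 8*o + 16) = (o - 5)*(o - 4)*(o - 2)*(o + 4)^2*(o + 4)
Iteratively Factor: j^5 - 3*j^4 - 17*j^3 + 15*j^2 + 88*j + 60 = (j - 5)*(j^4 + 2*j^3 - 7*j^2 - 20*j - 12) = (j - 5)*(j + 2)*(j^3 - 7*j - 6) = (j - 5)*(j + 2)^2*(j^2 - 2*j - 3) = (j - 5)*(j + 1)*(j + 2)^2*(j - 3)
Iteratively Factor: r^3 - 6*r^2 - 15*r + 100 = (r - 5)*(r^2 - r - 20) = (r - 5)*(r + 4)*(r - 5)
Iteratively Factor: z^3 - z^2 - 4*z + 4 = (z - 2)*(z^2 + z - 2) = (z - 2)*(z + 2)*(z - 1)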